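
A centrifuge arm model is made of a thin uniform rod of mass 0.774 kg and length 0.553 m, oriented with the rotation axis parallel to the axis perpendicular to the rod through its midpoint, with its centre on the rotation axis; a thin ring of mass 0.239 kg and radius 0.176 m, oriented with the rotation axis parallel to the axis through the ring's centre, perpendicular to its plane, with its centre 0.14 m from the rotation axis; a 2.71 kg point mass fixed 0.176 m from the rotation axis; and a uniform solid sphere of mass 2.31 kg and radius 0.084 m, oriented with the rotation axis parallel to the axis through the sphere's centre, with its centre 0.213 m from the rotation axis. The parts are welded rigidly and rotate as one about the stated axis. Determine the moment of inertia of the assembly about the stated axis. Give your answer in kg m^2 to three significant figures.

0.227

Thin rod: I_cm = (1/12)ML² = (1/12)(0.774)(0.553)² = 0.019725 kg m^2; axis through the centre, so I = 0.019725 kg m^2.
Thin ring: I_cm = MR² = (0.239)(0.176)² = 0.0074033 kg m^2; centre at d = 0.14 m, so I = I_cm + Md² gives I = 0.0074033 + (0.239)(0.14)² = 0.012088 kg m^2.
Point mass: I_cm = 0; centre at d = 0.176 m, so I = I_cm + Md² gives I = 0 + (2.71)(0.176)² = 0.083945 kg m^2.
Solid sphere: I_cm = (2/5)MR² = (2/5)(2.31)(0.084)² = 0.0065197 kg m^2; centre at d = 0.213 m, so I = I_cm + Md² gives I = 0.0065197 + (2.31)(0.213)² = 0.11132 kg m^2.
Total I = 0.019725 + 0.012088 + 0.083945 + 0.11132 = 0.22708 kg m^2.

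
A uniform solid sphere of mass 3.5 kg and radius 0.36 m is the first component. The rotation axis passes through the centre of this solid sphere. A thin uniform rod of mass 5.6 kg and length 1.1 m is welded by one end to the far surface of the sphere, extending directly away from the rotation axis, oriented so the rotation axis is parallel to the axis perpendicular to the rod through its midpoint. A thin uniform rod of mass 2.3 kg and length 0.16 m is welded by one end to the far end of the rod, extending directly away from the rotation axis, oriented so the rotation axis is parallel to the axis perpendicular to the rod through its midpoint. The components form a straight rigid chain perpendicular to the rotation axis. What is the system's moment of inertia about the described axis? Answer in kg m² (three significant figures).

Solid sphere: I_cm = (2/5)MR² = (2/5)(3.5)(0.36)² = 0.18144 kg m²; axis through the centre, so I = 0.18144 kg m².
Thin rod: I_cm = (1/12)ML² = (1/12)(5.6)(1.1)² = 0.56467 kg m²; centre at d = 0.36 + 0.55 = 0.91 m, so the parallel axis theorem gives I = 0.56467 + (5.6)(0.91)² = 5.202 kg m².
Thin rod: I_cm = (1/12)ML² = (1/12)(2.3)(0.16)² = 0.0049067 kg m²; centre at d = 0.36 + 0.55 + 0.55 + 0.08 = 1.54 m, so the parallel axis theorem gives I = 0.0049067 + (2.3)(1.54)² = 5.4596 kg m².
Total I = 0.18144 + 5.202 + 5.4596 = 10.843 kg m².

10.8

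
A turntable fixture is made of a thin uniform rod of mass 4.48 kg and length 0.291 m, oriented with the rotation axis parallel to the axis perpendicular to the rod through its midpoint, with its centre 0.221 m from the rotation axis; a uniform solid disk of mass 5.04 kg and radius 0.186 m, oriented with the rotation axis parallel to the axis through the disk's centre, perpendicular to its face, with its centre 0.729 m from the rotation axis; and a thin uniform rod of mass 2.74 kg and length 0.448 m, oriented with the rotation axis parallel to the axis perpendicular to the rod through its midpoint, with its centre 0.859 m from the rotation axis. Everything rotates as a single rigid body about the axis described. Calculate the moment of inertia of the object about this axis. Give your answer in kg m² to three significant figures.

5.08

Thin rod: I_cm = (1/12)ML² = (1/12)(4.48)(0.291)² = 0.031614 kg m²; centre at d = 0.221 m, so the parallel axis theorem gives I = 0.031614 + (4.48)(0.221)² = 0.25042 kg m².
Solid disk: I_cm = (1/2)MR² = (1/2)(5.04)(0.186)² = 0.087182 kg m²; centre at d = 0.729 m, so the parallel axis theorem gives I = 0.087182 + (5.04)(0.729)² = 2.7656 kg m².
Thin rod: I_cm = (1/12)ML² = (1/12)(2.74)(0.448)² = 0.045827 kg m²; centre at d = 0.859 m, so the parallel axis theorem gives I = 0.045827 + (2.74)(0.859)² = 2.0676 kg m².
Total I = 0.25042 + 2.7656 + 2.0676 = 5.0837 kg m².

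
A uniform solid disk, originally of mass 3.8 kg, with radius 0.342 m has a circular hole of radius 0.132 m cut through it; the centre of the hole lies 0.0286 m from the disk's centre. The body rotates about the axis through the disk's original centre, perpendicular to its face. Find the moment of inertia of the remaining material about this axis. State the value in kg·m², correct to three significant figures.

Unpierced body about its centre: I₀ = (1/2)MR² = (1/2)(3.8)(0.342)² = 0.22223 kg·m².
The removed disk has mass m = M·(r/R)² = (3.8)(0.132/0.342)² = 0.56608 kg (same uniform areal density).
Its moment of inertia about the rotation axis (parallel-axis theorem): I_hole = (1/2)mr² + md² = (1/2)(0.56608)(0.132)² + (0.56608)(0.0286)² = 0.0053947 kg·m².
Treating the hole as negative mass, I = I₀ − I_hole = 0.22223 − 0.0053947 = 0.21684 kg·m².

0.217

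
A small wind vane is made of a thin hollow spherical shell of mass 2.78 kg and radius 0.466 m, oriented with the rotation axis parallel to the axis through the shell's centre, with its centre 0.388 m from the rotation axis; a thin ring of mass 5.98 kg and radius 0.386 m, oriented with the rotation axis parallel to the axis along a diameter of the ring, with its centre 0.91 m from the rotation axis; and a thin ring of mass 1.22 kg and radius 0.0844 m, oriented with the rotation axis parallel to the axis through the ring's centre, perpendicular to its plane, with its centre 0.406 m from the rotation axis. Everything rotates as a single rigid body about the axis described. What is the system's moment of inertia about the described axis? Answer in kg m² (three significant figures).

Spherical shell: I_cm = (2/3)MR² = (2/3)(2.78)(0.466)² = 0.40246 kg m²; centre at d = 0.388 m, so the parallel axis theorem gives I = 0.40246 + (2.78)(0.388)² = 0.82097 kg m².
Thin ring: I_cm = (1/2)MR² = (1/2)(5.98)(0.386)² = 0.4455 kg m²; centre at d = 0.91 m, so the parallel axis theorem gives I = 0.4455 + (5.98)(0.91)² = 5.3975 kg m².
Thin ring: I_cm = MR² = (1.22)(0.0844)² = 0.0086905 kg m²; centre at d = 0.406 m, so the parallel axis theorem gives I = 0.0086905 + (1.22)(0.406)² = 0.20979 kg m².
Total I = 0.82097 + 5.3975 + 0.20979 = 6.4283 kg m².

6.43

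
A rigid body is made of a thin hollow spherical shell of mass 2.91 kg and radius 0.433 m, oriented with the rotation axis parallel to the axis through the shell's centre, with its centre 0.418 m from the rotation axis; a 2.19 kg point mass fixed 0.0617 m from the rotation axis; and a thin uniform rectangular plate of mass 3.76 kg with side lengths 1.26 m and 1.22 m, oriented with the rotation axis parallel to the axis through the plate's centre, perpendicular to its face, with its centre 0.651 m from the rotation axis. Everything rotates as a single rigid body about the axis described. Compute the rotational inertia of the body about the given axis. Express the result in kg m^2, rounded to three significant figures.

Spherical shell: I_cm = (2/3)MR² = (2/3)(2.91)(0.433)² = 0.36373 kg m^2; centre at d = 0.418 m, so I = I_cm + Md² gives I = 0.36373 + (2.91)(0.418)² = 0.87218 kg m^2.
Point mass: I_cm = 0; centre at d = 0.0617 m, so I = I_cm + Md² gives I = 0 + (2.19)(0.0617)² = 0.0083371 kg m^2.
Rectangular plate: I_cm = (1/12)M(a²+b²) = (1/12)(3.76)[(1.26)² + (1.22)²] = 0.96381 kg m^2; centre at d = 0.651 m, so I = I_cm + Md² gives I = 0.96381 + (3.76)(0.651)² = 2.5573 kg m^2.
Total I = 0.87218 + 0.0083371 + 2.5573 = 3.4378 kg m^2.

3.44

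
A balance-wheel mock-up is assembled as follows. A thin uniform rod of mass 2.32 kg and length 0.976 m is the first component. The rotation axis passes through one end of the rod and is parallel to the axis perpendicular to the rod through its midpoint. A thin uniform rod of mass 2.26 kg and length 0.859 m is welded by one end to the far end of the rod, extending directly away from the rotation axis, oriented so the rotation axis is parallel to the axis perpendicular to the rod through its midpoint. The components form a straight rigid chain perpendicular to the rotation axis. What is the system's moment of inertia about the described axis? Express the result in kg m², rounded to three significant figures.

5.34

Thin rod: I_cm = (1/12)ML² = (1/12)(2.32)(0.976)² = 0.18416 kg m²; centre at d = 0.488 m, so the parallel axis theorem gives I = 0.18416 + (2.32)(0.488)² = 0.73666 kg m².
Thin rod: I_cm = (1/12)ML² = (1/12)(2.26)(0.859)² = 0.13897 kg m²; centre at d = 0.488 + 0.488 + 0.4295 = 1.4055 m, so the parallel axis theorem gives I = 0.13897 + (2.26)(1.4055)² = 4.6034 kg m².
Total I = 0.73666 + 4.6034 = 5.3401 kg m².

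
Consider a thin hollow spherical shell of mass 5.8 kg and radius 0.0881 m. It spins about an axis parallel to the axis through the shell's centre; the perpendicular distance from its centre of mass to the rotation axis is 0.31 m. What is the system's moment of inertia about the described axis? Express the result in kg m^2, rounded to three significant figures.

I_cm = (2/3)MR² = (2/3)(5.8)(0.0881)² = 0.030012 kg m^2; centre at d = 0.31 m, so the parallel axis theorem gives I = 0.030012 + (5.8)(0.31)² = 0.58739 kg m^2.

0.587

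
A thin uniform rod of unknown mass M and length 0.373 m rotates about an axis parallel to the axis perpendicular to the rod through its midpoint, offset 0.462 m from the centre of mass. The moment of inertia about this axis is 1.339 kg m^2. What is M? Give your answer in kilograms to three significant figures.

5.95

I = I_cm + Md² = (1/12)ML² + Md² = M·[0.0833333·(0.373)² + (0.462)²] = M·0.22504.
So M = 1.339 / 0.22504 = 5.9501 kg.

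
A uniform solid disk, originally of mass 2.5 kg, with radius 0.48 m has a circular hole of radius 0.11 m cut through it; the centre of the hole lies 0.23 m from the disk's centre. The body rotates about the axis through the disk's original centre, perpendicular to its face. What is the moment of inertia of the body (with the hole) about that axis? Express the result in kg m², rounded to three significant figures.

0.280

Unpierced body about its centre: I₀ = (1/2)MR² = (1/2)(2.5)(0.48)² = 0.288 kg m².
The removed disk has mass m = M·(r/R)² = (2.5)(0.11/0.48)² = 0.13129 kg (same uniform areal density).
Its moment of inertia about the rotation axis (parallel-axis theorem): I_hole = (1/2)mr² + md² = (1/2)(0.13129)(0.11)² + (0.13129)(0.23)² = 0.0077397 kg m².
Treating the hole as negative mass, I = I₀ − I_hole = 0.288 − 0.0077397 = 0.28026 kg m².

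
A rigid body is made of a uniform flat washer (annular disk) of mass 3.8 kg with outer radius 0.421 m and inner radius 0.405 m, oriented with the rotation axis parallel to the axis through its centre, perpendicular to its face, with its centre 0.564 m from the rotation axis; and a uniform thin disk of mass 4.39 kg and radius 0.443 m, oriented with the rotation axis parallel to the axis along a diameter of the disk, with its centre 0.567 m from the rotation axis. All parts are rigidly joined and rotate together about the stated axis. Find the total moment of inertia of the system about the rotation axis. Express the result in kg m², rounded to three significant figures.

Annular disk: I_cm = (1/2)M(R²+r²) = (1/2)(3.8)[(0.421)² + (0.405)²] = 0.64841 kg m²; centre at d = 0.564 m, so I = I_cm + Md² gives I = 0.64841 + (3.8)(0.564)² = 1.8572 kg m².
Thin disk: I_cm = (1/4)MR² = (1/4)(4.39)(0.443)² = 0.21538 kg m²; centre at d = 0.567 m, so I = I_cm + Md² gives I = 0.21538 + (4.39)(0.567)² = 1.6267 kg m².
Total I = 1.8572 + 1.6267 = 3.4839 kg m².

3.48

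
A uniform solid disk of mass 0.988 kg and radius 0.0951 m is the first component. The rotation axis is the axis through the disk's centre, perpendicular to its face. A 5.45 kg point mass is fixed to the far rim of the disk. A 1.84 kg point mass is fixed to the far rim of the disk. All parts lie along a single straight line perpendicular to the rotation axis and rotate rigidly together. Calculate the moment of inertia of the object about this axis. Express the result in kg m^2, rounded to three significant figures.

Solid disk: I_cm = (1/2)MR² = (1/2)(0.988)(0.0951)² = 0.0044677 kg m^2; axis through the centre, so I = 0.0044677 kg m^2.
Point mass: I_cm = 0; centre at d = 0.0951 m, so I = I_cm + Md² gives I = 0 + (5.45)(0.0951)² = 0.04929 kg m^2.
Point mass: I_cm = 0; centre at d = 0.0951 m, so I = I_cm + Md² gives I = 0 + (1.84)(0.0951)² = 0.016641 kg m^2.
Total I = 0.0044677 + 0.04929 + 0.016641 = 0.070399 kg m^2.

0.0704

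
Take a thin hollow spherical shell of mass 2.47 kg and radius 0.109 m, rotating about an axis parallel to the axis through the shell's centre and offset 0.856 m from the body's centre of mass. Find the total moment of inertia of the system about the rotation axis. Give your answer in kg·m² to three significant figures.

I_cm = (2/3)MR² = (2/3)(2.47)(0.109)² = 0.019564 kg·m²; centre at d = 0.856 m, so the parallel axis theorem gives I = 0.019564 + (2.47)(0.856)² = 1.8294 kg·m².

1.83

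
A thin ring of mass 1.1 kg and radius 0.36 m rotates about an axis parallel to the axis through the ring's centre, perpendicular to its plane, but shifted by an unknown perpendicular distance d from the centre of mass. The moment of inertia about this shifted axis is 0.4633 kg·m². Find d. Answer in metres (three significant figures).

0.540

About the centre-of-mass axis, I_cm = MR² = (1.1)(0.36)² = 0.14256 kg·m².
Parallel axis theorem: I = I_cm + Md², so Md² = 0.4633 − 0.14256 = 0.32074 kg·m².
d = √(0.32074 / 1.1) = 0.53998 m.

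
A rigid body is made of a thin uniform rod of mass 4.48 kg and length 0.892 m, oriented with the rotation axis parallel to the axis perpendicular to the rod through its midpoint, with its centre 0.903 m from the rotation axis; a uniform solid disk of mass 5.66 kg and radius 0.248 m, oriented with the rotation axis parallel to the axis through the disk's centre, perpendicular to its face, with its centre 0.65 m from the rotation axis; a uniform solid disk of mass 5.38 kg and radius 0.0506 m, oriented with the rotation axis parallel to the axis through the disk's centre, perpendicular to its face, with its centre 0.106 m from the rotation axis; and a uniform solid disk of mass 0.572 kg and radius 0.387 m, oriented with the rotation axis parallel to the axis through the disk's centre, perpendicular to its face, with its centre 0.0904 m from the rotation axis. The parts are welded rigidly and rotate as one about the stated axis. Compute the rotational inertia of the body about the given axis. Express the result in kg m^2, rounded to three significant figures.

6.63

Thin rod: I_cm = (1/12)ML² = (1/12)(4.48)(0.892)² = 0.29705 kg m^2; centre at d = 0.903 m, so I = I_cm + Md² gives I = 0.29705 + (4.48)(0.903)² = 3.9501 kg m^2.
Solid disk: I_cm = (1/2)MR² = (1/2)(5.66)(0.248)² = 0.17406 kg m^2; centre at d = 0.65 m, so I = I_cm + Md² gives I = 0.17406 + (5.66)(0.65)² = 2.5654 kg m^2.
Solid disk: I_cm = (1/2)MR² = (1/2)(5.38)(0.0506)² = 0.0068874 kg m^2; centre at d = 0.106 m, so I = I_cm + Md² gives I = 0.0068874 + (5.38)(0.106)² = 0.067337 kg m^2.
Solid disk: I_cm = (1/2)MR² = (1/2)(0.572)(0.387)² = 0.042834 kg m^2; centre at d = 0.0904 m, so I = I_cm + Md² gives I = 0.042834 + (0.572)(0.0904)² = 0.047508 kg m^2.
Total I = 3.9501 + 2.5654 + 0.067337 + 0.047508 = 6.6303 kg m^2.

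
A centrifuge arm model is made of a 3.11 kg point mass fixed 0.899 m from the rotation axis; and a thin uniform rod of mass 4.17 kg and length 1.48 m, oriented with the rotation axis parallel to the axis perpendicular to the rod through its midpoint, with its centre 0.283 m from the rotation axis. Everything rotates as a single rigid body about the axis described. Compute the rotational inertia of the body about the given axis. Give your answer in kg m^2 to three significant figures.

3.61

Point mass: I_cm = 0; centre at d = 0.899 m, so the parallel axis theorem gives I = 0 + (3.11)(0.899)² = 2.5135 kg m^2.
Thin rod: I_cm = (1/12)ML² = (1/12)(4.17)(1.48)² = 0.76116 kg m^2; centre at d = 0.283 m, so the parallel axis theorem gives I = 0.76116 + (4.17)(0.283)² = 1.0951 kg m^2.
Total I = 2.5135 + 1.0951 = 3.6086 kg m^2.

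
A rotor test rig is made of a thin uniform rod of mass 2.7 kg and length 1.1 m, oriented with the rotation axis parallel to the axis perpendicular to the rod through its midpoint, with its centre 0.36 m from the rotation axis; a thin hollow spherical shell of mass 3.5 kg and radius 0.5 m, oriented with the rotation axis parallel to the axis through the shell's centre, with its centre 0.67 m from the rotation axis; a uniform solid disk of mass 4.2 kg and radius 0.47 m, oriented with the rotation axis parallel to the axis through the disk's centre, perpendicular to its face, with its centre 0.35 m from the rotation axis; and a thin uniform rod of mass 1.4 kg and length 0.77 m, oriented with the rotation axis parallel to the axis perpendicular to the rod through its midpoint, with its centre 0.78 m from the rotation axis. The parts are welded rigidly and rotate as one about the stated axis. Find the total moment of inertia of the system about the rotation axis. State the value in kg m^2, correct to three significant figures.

4.68

Thin rod: I_cm = (1/12)ML² = (1/12)(2.7)(1.1)² = 0.27225 kg m^2; centre at d = 0.36 m, so the parallel axis theorem gives I = 0.27225 + (2.7)(0.36)² = 0.62217 kg m^2.
Spherical shell: I_cm = (2/3)MR² = (2/3)(3.5)(0.5)² = 0.58333 kg m^2; centre at d = 0.67 m, so the parallel axis theorem gives I = 0.58333 + (3.5)(0.67)² = 2.1545 kg m^2.
Solid disk: I_cm = (1/2)MR² = (1/2)(4.2)(0.47)² = 0.46389 kg m^2; centre at d = 0.35 m, so the parallel axis theorem gives I = 0.46389 + (4.2)(0.35)² = 0.97839 kg m^2.
Thin rod: I_cm = (1/12)ML² = (1/12)(1.4)(0.77)² = 0.069172 kg m^2; centre at d = 0.78 m, so the parallel axis theorem gives I = 0.069172 + (1.4)(0.78)² = 0.92093 kg m^2.
Total I = 0.62217 + 2.1545 + 0.97839 + 0.92093 = 4.676 kg m^2.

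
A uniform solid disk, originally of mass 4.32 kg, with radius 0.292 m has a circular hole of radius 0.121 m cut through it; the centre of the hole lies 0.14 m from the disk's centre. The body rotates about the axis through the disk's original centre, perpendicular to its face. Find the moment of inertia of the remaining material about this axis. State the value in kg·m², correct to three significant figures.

0.164

Unpierced body about its centre: I₀ = (1/2)MR² = (1/2)(4.32)(0.292)² = 0.18417 kg·m².
The removed disk has mass m = M·(r/R)² = (4.32)(0.121/0.292)² = 0.7418 kg (same uniform areal density).
Its moment of inertia about the rotation axis (parallel-axis theorem): I_hole = (1/2)mr² + md² = (1/2)(0.7418)(0.121)² + (0.7418)(0.14)² = 0.01997 kg·m².
Treating the hole as negative mass, I = I₀ − I_hole = 0.18417 − 0.01997 = 0.1642 kg·m².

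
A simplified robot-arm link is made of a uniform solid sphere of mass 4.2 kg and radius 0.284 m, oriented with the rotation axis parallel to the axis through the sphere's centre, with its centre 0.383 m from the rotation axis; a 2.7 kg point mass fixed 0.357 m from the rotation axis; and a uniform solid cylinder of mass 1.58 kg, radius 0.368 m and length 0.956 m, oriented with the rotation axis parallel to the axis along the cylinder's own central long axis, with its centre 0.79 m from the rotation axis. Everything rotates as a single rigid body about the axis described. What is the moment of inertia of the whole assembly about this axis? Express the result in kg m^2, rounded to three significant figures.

Solid sphere: I_cm = (2/5)MR² = (2/5)(4.2)(0.284)² = 0.1355 kg m^2; centre at d = 0.383 m, so the parallel axis theorem gives I = 0.1355 + (4.2)(0.383)² = 0.7516 kg m^2.
Point mass: I_cm = 0; centre at d = 0.357 m, so the parallel axis theorem gives I = 0 + (2.7)(0.357)² = 0.34411 kg m^2.
Solid cylinder: I_cm = (1/2)MR² = (1/2)(1.58)(0.368)² = 0.10698 kg m^2; centre at d = 0.79 m, so the parallel axis theorem gives I = 0.10698 + (1.58)(0.79)² = 1.0931 kg m^2.
Total I = 0.7516 + 0.34411 + 1.0931 = 2.1888 kg m^2.

2.19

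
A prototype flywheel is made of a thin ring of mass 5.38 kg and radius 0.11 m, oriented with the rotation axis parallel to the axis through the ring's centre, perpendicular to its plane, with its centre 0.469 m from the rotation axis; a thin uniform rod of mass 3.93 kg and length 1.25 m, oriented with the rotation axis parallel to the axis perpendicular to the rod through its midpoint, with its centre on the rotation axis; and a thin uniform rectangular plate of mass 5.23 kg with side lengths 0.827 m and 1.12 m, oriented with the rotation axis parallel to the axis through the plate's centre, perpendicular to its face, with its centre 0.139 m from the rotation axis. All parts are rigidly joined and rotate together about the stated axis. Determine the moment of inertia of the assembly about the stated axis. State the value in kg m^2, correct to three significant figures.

Thin ring: I_cm = MR² = (5.38)(0.11)² = 0.065098 kg m^2; centre at d = 0.469 m, so I = I_cm + Md² gives I = 0.065098 + (5.38)(0.469)² = 1.2485 kg m^2.
Thin rod: I_cm = (1/12)ML² = (1/12)(3.93)(1.25)² = 0.51172 kg m^2; axis through the centre, so I = 0.51172 kg m^2.
Rectangular plate: I_cm = (1/12)M(a²+b²) = (1/12)(5.23)[(0.827)² + (1.12)²] = 0.84479 kg m^2; centre at d = 0.139 m, so I = I_cm + Md² gives I = 0.84479 + (5.23)(0.139)² = 0.94584 kg m^2.
Total I = 1.2485 + 0.51172 + 0.94584 = 2.706 kg m^2.

2.71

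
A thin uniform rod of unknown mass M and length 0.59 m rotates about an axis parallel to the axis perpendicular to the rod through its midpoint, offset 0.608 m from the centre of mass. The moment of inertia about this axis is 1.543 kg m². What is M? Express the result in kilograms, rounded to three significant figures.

3.87

I = I_cm + Md² = (1/12)ML² + Md² = M·[0.0833333·(0.59)² + (0.608)²] = M·0.39867.
So M = 1.543 / 0.39867 = 3.8703 kg.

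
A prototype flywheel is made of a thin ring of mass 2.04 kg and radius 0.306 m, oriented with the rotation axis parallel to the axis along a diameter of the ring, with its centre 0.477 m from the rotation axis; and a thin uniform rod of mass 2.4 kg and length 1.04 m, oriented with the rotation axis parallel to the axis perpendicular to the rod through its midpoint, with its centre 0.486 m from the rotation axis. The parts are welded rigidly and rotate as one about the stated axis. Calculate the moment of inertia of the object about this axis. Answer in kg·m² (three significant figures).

1.34

Thin ring: I_cm = (1/2)MR² = (1/2)(2.04)(0.306)² = 0.095509 kg·m²; centre at d = 0.477 m, so I = I_cm + Md² gives I = 0.095509 + (2.04)(0.477)² = 0.55967 kg·m².
Thin rod: I_cm = (1/12)ML² = (1/12)(2.4)(1.04)² = 0.21632 kg·m²; centre at d = 0.486 m, so I = I_cm + Md² gives I = 0.21632 + (2.4)(0.486)² = 0.78319 kg·m².
Total I = 0.55967 + 0.78319 = 1.3429 kg·m².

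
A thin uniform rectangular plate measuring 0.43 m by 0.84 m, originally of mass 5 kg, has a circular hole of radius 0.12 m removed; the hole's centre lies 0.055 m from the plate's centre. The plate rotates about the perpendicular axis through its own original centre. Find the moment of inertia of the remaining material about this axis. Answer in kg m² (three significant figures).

0.365

Unpierced body about its centre: I₀ = (1/12)M(a²+b²) = (1/12)(5)[(0.43)² + (0.84)²] = 0.37104 kg m².
The removed disk has mass m = M·πr²/(ab) = (5)·π(0.12)²/(0.43·0.84) = 0.62623 kg (same uniform areal density).
Its moment of inertia about the rotation axis (parallel-axis theorem): I_hole = (1/2)mr² + md² = (1/2)(0.62623)(0.12)² + (0.62623)(0.055)² = 0.0064032 kg m².
Treating the hole as negative mass, I = I₀ − I_hole = 0.37104 − 0.0064032 = 0.36464 kg m².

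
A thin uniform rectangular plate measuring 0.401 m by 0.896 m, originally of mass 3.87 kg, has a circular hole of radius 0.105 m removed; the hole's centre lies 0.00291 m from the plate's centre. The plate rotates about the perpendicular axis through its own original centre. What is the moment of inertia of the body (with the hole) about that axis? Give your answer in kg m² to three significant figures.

0.309

Unpierced body about its centre: I₀ = (1/12)M(a²+b²) = (1/12)(3.87)[(0.401)² + (0.896)²] = 0.31077 kg m².
The removed disk has mass m = M·πr²/(ab) = (3.87)·π(0.105)²/(0.401·0.896) = 0.37307 kg (same uniform areal density).
Its moment of inertia about the rotation axis (parallel-axis theorem): I_hole = (1/2)mr² + md² = (1/2)(0.37307)(0.105)² + (0.37307)(0.00291)² = 0.0020597 kg m².
Treating the hole as negative mass, I = I₀ − I_hole = 0.31077 − 0.0020597 = 0.30871 kg m².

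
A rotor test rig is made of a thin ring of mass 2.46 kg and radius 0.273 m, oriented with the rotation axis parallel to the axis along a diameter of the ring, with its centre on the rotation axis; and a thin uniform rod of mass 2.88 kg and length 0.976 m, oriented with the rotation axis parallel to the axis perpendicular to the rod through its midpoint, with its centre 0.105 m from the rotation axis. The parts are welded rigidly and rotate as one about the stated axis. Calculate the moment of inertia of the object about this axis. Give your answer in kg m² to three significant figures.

0.352

Thin ring: I_cm = (1/2)MR² = (1/2)(2.46)(0.273)² = 0.091671 kg m²; axis through the centre, so I = 0.091671 kg m².
Thin rod: I_cm = (1/12)ML² = (1/12)(2.88)(0.976)² = 0.22862 kg m²; centre at d = 0.105 m, so I = I_cm + Md² gives I = 0.22862 + (2.88)(0.105)² = 0.26037 kg m².
Total I = 0.091671 + 0.26037 = 0.35204 kg m².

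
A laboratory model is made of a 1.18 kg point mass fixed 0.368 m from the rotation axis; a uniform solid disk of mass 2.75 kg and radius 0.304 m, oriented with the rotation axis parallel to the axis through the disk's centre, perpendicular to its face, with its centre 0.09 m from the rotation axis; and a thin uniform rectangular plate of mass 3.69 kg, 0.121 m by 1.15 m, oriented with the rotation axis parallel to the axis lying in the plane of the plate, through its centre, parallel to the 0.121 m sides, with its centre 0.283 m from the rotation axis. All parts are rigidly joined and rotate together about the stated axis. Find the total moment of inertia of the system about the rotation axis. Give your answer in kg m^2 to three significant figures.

1.01

Point mass: I_cm = 0; centre at d = 0.368 m, so I = I_cm + Md² gives I = 0 + (1.18)(0.368)² = 0.1598 kg m^2.
Solid disk: I_cm = (1/2)MR² = (1/2)(2.75)(0.304)² = 0.12707 kg m^2; centre at d = 0.09 m, so I = I_cm + Md² gives I = 0.12707 + (2.75)(0.09)² = 0.14935 kg m^2.
Rectangular plate: I_cm = (1/12)Mb² = (1/12)(3.69)(1.15)² = 0.40667 kg m^2; centre at d = 0.283 m, so I = I_cm + Md² gives I = 0.40667 + (3.69)(0.283)² = 0.7022 kg m^2.
Total I = 0.1598 + 0.14935 + 0.7022 = 1.0113 kg m^2.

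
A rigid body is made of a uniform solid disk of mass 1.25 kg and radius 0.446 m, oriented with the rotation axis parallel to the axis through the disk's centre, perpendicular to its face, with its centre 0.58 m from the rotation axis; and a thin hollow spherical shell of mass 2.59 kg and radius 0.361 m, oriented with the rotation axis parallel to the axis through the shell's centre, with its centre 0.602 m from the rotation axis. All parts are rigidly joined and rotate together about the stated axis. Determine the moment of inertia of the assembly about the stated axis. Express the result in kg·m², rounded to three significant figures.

Solid disk: I_cm = (1/2)MR² = (1/2)(1.25)(0.446)² = 0.12432 kg·m²; centre at d = 0.58 m, so I = I_cm + Md² gives I = 0.12432 + (1.25)(0.58)² = 0.54482 kg·m².
Spherical shell: I_cm = (2/3)MR² = (2/3)(2.59)(0.361)² = 0.22502 kg·m²; centre at d = 0.602 m, so I = I_cm + Md² gives I = 0.22502 + (2.59)(0.602)² = 1.1636 kg·m².
Total I = 0.54482 + 1.1636 = 1.7085 kg·m².

1.71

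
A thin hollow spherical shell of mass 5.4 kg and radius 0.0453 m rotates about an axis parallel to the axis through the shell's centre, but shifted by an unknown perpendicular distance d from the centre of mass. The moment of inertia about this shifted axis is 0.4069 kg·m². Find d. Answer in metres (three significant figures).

About the centre-of-mass axis, I_cm = (2/3)MR² = (2/3)(5.4)(0.0453)² = 0.0073875 kg·m².
Parallel axis theorem: I = I_cm + Md², so Md² = 0.4069 − 0.0073875 = 0.39951 kg·m².
d = √(0.39951 / 5.4) = 0.272 m.

0.272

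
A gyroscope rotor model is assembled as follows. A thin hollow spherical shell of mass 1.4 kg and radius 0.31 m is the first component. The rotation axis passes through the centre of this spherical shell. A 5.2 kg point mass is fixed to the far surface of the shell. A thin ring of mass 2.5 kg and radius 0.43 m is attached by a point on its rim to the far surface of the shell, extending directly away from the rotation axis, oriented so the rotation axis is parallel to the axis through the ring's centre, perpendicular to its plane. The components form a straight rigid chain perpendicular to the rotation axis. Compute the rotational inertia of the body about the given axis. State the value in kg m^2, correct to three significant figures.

Spherical shell: I_cm = (2/3)MR² = (2/3)(1.4)(0.31)² = 0.089693 kg m^2; axis through the centre, so I = 0.089693 kg m^2.
Point mass: I_cm = 0; centre at d = 0.31 m, so the parallel axis theorem gives I = 0 + (5.2)(0.31)² = 0.49972 kg m^2.
Thin ring: I_cm = MR² = (2.5)(0.43)² = 0.46225 kg m^2; centre at d = 0.31 + 0.43 = 0.74 m, so the parallel axis theorem gives I = 0.46225 + (2.5)(0.74)² = 1.8312 kg m^2.
Total I = 0.089693 + 0.49972 + 1.8312 = 2.4207 kg m^2.

2.42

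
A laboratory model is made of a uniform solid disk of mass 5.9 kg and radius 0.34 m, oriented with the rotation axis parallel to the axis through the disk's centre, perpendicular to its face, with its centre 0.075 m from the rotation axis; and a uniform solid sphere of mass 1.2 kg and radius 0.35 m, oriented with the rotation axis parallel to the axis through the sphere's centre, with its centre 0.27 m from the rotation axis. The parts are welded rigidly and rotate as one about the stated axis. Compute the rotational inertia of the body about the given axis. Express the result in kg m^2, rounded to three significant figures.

Solid disk: I_cm = (1/2)MR² = (1/2)(5.9)(0.34)² = 0.34102 kg m^2; centre at d = 0.075 m, so I = I_cm + Md² gives I = 0.34102 + (5.9)(0.075)² = 0.37421 kg m^2.
Solid sphere: I_cm = (2/5)MR² = (2/5)(1.2)(0.35)² = 0.0588 kg m^2; centre at d = 0.27 m, so I = I_cm + Md² gives I = 0.0588 + (1.2)(0.27)² = 0.14628 kg m^2.
Total I = 0.37421 + 0.14628 = 0.52049 kg m^2.

0.520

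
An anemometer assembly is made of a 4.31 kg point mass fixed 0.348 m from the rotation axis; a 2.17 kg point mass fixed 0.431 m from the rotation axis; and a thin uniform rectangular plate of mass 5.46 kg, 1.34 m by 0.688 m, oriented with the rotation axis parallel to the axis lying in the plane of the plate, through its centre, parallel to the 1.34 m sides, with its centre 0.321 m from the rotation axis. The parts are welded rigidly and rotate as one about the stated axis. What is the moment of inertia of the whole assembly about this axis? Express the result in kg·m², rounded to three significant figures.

Point mass: I_cm = 0; centre at d = 0.348 m, so I = I_cm + Md² gives I = 0 + (4.31)(0.348)² = 0.52196 kg·m².
Point mass: I_cm = 0; centre at d = 0.431 m, so I = I_cm + Md² gives I = 0 + (2.17)(0.431)² = 0.4031 kg·m².
Rectangular plate: I_cm = (1/12)Mb² = (1/12)(5.46)(0.688)² = 0.21537 kg·m²; centre at d = 0.321 m, so I = I_cm + Md² gives I = 0.21537 + (5.46)(0.321)² = 0.77798 kg·m².
Total I = 0.52196 + 0.4031 + 0.77798 = 1.703 kg·m².

1.70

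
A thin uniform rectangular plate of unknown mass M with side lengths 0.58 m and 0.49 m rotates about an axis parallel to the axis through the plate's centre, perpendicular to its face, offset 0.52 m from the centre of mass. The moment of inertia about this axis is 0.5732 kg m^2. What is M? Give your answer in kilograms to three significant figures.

1.80

I = I_cm + Md² = (1/12)M(a²+b²) + Md² = M·[0.0833333·[(0.58)² + (0.49)²] + (0.52)²] = M·0.31844.
So M = 0.5732 / 0.31844 = 1.8 kg.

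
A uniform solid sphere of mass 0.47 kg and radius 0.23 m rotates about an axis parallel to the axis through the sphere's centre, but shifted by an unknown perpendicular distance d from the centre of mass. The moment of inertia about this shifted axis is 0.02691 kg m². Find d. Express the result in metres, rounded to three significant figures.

About the centre-of-mass axis, I_cm = (2/5)MR² = (2/5)(0.47)(0.23)² = 0.0099452 kg m².
Parallel axis theorem: I = I_cm + Md², so Md² = 0.02691 − 0.0099452 = 0.016965 kg m².
d = √(0.016965 / 0.47) = 0.18999 m.

0.190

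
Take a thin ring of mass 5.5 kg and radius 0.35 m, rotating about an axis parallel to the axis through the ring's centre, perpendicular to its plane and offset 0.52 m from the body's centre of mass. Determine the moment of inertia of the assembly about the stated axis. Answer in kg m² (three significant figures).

I_cm = MR² = (5.5)(0.35)² = 0.67375 kg m²; centre at d = 0.52 m, so the parallel axis theorem gives I = 0.67375 + (5.5)(0.52)² = 2.161 kg m².

2.16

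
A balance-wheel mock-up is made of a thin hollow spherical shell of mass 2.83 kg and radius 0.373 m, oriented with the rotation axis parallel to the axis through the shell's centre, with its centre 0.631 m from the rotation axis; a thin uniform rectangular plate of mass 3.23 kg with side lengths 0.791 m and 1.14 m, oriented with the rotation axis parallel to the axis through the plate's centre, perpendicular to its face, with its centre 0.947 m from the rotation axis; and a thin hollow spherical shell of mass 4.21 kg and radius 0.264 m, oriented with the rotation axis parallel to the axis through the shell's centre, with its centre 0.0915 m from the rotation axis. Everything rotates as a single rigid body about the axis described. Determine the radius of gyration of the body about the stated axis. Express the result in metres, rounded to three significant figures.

0.700

Spherical shell: I_cm = (2/3)MR² = (2/3)(2.83)(0.373)² = 0.26249 kg·m²; centre at d = 0.631 m, so the parallel axis theorem gives I = 0.26249 + (2.83)(0.631)² = 1.3893 kg·m².
Rectangular plate: I_cm = (1/12)M(a²+b²) = (1/12)(3.23)[(0.791)² + (1.14)²] = 0.51822 kg·m²; centre at d = 0.947 m, so the parallel axis theorem gives I = 0.51822 + (3.23)(0.947)² = 3.4149 kg·m².
Spherical shell: I_cm = (2/3)MR² = (2/3)(4.21)(0.264)² = 0.19561 kg·m²; centre at d = 0.0915 m, so the parallel axis theorem gives I = 0.19561 + (4.21)(0.0915)² = 0.23086 kg·m².
Total I = 5.0351 kg·m²; total mass M = 10.27 kg.
k = √(I/M) = √(5.0351/10.27) = 0.70019 m.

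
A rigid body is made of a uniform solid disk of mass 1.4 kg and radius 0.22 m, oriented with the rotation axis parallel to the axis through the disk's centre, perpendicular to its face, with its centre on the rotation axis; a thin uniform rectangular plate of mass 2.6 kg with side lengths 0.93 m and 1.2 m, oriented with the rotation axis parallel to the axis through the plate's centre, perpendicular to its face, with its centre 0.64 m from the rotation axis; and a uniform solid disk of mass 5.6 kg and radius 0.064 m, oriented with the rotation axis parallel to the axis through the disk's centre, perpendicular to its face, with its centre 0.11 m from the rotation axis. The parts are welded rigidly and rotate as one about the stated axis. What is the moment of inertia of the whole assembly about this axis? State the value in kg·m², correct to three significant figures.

Solid disk: I_cm = (1/2)MR² = (1/2)(1.4)(0.22)² = 0.03388 kg·m²; axis through the centre, so I = 0.03388 kg·m².
Rectangular plate: I_cm = (1/12)M(a²+b²) = (1/12)(2.6)[(0.93)² + (1.2)²] = 0.4994 kg·m²; centre at d = 0.64 m, so I = I_cm + Md² gives I = 0.4994 + (2.6)(0.64)² = 1.5644 kg·m².
Solid disk: I_cm = (1/2)MR² = (1/2)(5.6)(0.064)² = 0.011469 kg·m²; centre at d = 0.11 m, so I = I_cm + Md² gives I = 0.011469 + (5.6)(0.11)² = 0.079229 kg·m².
Total I = 0.03388 + 1.5644 + 0.079229 = 1.6775 kg·m².

1.68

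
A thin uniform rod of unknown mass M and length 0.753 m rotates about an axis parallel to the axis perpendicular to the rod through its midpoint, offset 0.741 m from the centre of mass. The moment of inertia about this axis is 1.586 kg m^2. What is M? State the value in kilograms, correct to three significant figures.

2.66

I = I_cm + Md² = (1/12)ML² + Md² = M·[0.0833333·(0.753)² + (0.741)²] = M·0.59633.
So M = 1.586 / 0.59633 = 2.6596 kg.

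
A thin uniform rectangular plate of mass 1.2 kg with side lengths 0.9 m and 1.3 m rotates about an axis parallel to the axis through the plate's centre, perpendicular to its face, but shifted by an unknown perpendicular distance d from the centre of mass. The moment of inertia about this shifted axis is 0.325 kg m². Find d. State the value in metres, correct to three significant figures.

About the centre-of-mass axis, I_cm = (1/12)M(a²+b²) = (1/12)(1.2)[(0.9)² + (1.3)²] = 0.25 kg m².
Parallel axis theorem: I = I_cm + Md², so Md² = 0.325 − 0.25 = 0.075 kg m².
d = √(0.075 / 1.2) = 0.25 m.

0.250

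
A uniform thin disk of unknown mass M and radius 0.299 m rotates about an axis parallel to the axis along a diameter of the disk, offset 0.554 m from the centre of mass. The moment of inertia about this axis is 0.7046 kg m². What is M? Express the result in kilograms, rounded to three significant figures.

2.14

I = I_cm + Md² = (1/4)MR² + Md² = M·[0.25·(0.299)² + (0.554)²] = M·0.32927.
So M = 0.7046 / 0.32927 = 2.1399 kg.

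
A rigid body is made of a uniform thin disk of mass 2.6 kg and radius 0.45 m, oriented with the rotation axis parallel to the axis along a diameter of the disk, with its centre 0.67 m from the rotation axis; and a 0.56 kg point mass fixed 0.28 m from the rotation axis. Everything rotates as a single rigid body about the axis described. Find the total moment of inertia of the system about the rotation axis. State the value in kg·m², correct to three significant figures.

Thin disk: I_cm = (1/4)MR² = (1/4)(2.6)(0.45)² = 0.13163 kg·m²; centre at d = 0.67 m, so I = I_cm + Md² gives I = 0.13163 + (2.6)(0.67)² = 1.2988 kg·m².
Point mass: I_cm = 0; centre at d = 0.28 m, so I = I_cm + Md² gives I = 0 + (0.56)(0.28)² = 0.043904 kg·m².
Total I = 1.2988 + 0.043904 = 1.3427 kg·m².

1.34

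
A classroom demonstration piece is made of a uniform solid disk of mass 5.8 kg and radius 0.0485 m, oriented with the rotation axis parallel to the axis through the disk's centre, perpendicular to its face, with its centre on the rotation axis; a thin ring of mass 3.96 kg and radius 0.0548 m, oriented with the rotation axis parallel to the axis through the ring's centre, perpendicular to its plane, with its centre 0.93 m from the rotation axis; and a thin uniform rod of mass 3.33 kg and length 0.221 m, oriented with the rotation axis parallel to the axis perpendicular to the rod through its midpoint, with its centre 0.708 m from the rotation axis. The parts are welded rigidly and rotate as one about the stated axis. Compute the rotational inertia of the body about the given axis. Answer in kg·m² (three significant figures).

5.13

Solid disk: I_cm = (1/2)MR² = (1/2)(5.8)(0.0485)² = 0.0068215 kg·m²; axis through the centre, so I = 0.0068215 kg·m².
Thin ring: I_cm = MR² = (3.96)(0.0548)² = 0.011892 kg·m²; centre at d = 0.93 m, so I = I_cm + Md² gives I = 0.011892 + (3.96)(0.93)² = 3.4369 kg·m².
Thin rod: I_cm = (1/12)ML² = (1/12)(3.33)(0.221)² = 0.013553 kg·m²; centre at d = 0.708 m, so I = I_cm + Md² gives I = 0.013553 + (3.33)(0.708)² = 1.6828 kg·m².
Total I = 0.0068215 + 3.4369 + 1.6828 = 5.1265 kg·m².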